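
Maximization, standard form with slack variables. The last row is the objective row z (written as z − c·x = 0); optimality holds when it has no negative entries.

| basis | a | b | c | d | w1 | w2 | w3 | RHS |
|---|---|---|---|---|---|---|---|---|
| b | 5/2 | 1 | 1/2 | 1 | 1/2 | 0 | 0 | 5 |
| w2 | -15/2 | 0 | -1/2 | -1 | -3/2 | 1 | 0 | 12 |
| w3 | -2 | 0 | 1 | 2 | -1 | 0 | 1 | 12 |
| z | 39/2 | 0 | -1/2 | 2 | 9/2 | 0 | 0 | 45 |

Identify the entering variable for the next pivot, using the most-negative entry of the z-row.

c

Negative z-row entries: c: -1/2.
The most negative is -1/2 in column c, so c enters.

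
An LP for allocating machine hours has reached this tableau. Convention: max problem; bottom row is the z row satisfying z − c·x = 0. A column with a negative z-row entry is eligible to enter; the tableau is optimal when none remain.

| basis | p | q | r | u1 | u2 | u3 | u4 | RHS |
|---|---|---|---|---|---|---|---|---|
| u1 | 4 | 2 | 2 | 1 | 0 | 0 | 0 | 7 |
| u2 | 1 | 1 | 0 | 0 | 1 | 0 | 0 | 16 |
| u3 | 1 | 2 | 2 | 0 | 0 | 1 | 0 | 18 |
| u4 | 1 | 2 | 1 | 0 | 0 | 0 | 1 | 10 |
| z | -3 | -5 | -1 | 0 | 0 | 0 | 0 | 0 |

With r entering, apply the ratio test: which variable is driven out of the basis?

u1

Column r entries and ratios — u1: 7/2 = 7/2; u2: 0 ≤ 0, skip; u3: 18/2 = 9; u4: 10/1 = 10.
Smallest ratio is 7/2 in the row of u1, so u1 leaves.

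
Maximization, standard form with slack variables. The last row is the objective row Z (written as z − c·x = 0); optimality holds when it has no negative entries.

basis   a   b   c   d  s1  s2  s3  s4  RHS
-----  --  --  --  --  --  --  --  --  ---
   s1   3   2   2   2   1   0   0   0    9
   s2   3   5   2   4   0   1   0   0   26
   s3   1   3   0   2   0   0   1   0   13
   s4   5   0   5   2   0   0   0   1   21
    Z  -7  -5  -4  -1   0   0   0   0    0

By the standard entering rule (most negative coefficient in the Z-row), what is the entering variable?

a

Negative Z-row entries: a: -7, b: -5, c: -4, d: -1.
The most negative is -7 in column a, so a enters.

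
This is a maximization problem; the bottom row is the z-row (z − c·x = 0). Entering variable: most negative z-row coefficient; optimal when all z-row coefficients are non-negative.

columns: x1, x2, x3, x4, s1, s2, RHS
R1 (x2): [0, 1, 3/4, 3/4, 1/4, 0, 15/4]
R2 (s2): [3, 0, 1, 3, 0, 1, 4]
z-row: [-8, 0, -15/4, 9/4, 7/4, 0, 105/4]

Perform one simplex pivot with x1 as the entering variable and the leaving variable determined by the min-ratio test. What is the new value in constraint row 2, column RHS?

4/3

Ratio test on column x1 — row 1: entry 0 ≤ 0; row 2: 4/3 = 4/3. Minimum is 4/3 at row 2 (s2 leaves); pivot element 3.
Divide row 2 by 3; eliminate column x1 from the other rows.
In the new row 2, the RHS entry is the old entry divided by the pivot: 4/3 = 4/3.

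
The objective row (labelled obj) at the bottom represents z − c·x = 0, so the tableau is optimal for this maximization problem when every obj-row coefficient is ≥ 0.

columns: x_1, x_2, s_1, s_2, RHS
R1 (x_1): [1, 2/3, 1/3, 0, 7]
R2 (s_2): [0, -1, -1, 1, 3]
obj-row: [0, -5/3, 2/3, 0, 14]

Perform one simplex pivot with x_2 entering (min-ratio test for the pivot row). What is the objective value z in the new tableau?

Ratio test on column x_2 — row 1: 7/(2/3) = 21/2; row 2: entry -1 ≤ 0. Minimum is 21/2 at row 1 (x_1 leaves); pivot element 2/3.
Pivot on row 1; the obj-row RHS becomes 14 − (-5/3)·(21/2) = 63/2.

63/2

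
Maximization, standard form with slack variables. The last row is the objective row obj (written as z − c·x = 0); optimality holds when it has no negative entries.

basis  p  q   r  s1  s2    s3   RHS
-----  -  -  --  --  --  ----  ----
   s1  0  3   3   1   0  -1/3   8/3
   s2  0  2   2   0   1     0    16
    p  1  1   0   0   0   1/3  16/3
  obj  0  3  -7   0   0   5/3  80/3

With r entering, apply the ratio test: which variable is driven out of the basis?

s1

Column r entries and ratios — s1: (8/3)/3 = 8/9; s2: 16/2 = 8; p: 0 ≤ 0, skip.
Smallest ratio is 8/9 in the row of s1, so s1 leaves.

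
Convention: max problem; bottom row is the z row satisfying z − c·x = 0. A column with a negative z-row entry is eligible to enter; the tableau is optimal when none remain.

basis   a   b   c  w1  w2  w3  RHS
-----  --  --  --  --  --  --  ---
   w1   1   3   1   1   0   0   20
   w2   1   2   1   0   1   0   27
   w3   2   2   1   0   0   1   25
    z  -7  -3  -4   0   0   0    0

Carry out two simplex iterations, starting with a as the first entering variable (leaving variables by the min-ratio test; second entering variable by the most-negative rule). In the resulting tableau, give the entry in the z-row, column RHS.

95

Ratio test on column a — row 1: 20/1 = 20; row 2: 27/1 = 27; row 3: 25/2 = 25/2. Minimum is 25/2 at row 3 (w3 leaves); pivot element 2.
Divide row 3 by 2; eliminate column a from the other rows.
Second iteration: most negative z-row entry is -1/2 in column c, so c enters.
Ratio test on column c — row 1: (15/2)/(1/2) = 15; row 2: (29/2)/(1/2) = 29; row 3: (25/2)/(1/2) = 25. Minimum is 15 at row 1 (w1 leaves); pivot element 1/2.
Divide row 1 by 1/2; eliminate column c from the other rows.
After both pivots, the entry at the z-row, column RHS is 95.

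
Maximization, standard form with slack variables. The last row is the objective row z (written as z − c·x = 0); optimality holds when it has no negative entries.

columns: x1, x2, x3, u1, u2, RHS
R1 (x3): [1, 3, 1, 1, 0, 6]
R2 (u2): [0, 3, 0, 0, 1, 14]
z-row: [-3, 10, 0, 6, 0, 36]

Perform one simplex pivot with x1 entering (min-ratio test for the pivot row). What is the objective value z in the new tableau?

Ratio test on column x1 — row 1: 6/1 = 6; row 2: entry 0 ≤ 0. Minimum is 6 at row 1 (x3 leaves); pivot element 1.
Pivot on row 1; the z-row RHS becomes 36 − (-3)·6 = 54.

54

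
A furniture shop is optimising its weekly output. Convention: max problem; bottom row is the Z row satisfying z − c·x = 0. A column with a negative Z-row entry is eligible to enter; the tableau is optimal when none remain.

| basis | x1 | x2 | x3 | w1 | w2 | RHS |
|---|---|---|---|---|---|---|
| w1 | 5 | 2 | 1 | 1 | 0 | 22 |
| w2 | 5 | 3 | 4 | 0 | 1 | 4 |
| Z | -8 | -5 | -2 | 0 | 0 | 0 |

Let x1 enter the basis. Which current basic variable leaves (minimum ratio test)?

w2

Column x1 entries and ratios — w1: 22/5 = 22/5; w2: 4/5 = 4/5.
Smallest ratio is 4/5 in the row of w2, so w2 leaves.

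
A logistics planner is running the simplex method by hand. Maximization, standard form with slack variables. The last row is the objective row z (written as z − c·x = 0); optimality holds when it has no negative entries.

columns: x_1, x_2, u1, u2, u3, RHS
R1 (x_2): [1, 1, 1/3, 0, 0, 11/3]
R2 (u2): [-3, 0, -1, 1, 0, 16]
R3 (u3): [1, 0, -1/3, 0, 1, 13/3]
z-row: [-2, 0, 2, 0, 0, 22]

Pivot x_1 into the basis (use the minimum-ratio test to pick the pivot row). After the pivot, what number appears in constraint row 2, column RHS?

Ratio test on column x_1 — row 1: (11/3)/1 = 11/3; row 2: entry -3 ≤ 0; row 3: (13/3)/1 = 13/3. Minimum is 11/3 at row 1 (x_2 leaves); pivot element 1.
Divide row 1 by 1; eliminate column x_1 from the other rows.
Row 2 update in column RHS: 16 − (-3)·(11/3) = 27.

27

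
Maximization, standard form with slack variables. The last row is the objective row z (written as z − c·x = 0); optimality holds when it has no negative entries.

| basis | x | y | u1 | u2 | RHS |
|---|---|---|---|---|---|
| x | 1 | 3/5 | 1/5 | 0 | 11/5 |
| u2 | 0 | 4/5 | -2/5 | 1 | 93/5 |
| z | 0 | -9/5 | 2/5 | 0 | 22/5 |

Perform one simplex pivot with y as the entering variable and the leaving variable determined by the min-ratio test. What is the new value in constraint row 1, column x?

Ratio test on column y — row 1: (11/5)/(3/5) = 11/3; row 2: (93/5)/(4/5) = 93/4. Minimum is 11/3 at row 1 (x leaves); pivot element 3/5.
Divide row 1 by 3/5; eliminate column y from the other rows.
In the new row 1, the x entry is the old entry divided by the pivot: 1/(3/5) = 5/3.

5/3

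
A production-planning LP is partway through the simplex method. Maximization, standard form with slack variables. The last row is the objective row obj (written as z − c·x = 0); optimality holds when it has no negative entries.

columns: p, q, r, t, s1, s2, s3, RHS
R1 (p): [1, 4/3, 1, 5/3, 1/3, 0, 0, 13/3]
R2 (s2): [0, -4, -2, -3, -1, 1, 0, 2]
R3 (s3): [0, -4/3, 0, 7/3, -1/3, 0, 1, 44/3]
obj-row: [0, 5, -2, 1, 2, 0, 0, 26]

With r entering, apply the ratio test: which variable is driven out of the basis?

Column r entries and ratios — p: (13/3)/1 = 13/3; s2: -2 ≤ 0, skip; s3: 0 ≤ 0, skip.
Smallest ratio is 13/3 in the row of p, so p leaves.

p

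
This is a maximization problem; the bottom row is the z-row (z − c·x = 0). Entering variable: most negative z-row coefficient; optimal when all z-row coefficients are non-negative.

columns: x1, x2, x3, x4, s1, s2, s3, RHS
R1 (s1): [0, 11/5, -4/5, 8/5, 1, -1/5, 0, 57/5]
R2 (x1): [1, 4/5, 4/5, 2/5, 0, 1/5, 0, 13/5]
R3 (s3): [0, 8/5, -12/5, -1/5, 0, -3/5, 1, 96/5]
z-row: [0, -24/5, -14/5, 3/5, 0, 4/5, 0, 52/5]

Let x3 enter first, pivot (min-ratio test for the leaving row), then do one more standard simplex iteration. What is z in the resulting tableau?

Ratio test on column x3 — row 1: entry -4/5 ≤ 0; row 2: (13/5)/(4/5) = 13/4; row 3: entry -12/5 ≤ 0. Minimum is 13/4 at row 2 (x1 leaves); pivot element 4/5.
Pivot on row 2; the z-row RHS becomes 52/5 − (-14/5)·(13/4) = 39/2.
Next entering variable (most negative z-row entry -2): x2.
Ratio test on column x2 — row 1: 14/3 = 14/3; row 2: (13/4)/1 = 13/4; row 3: 27/4 = 27/4. Minimum is 13/4 at row 2 (x3 leaves); pivot element 1.
After the second pivot the z-row RHS is 39/2 − (-2)·(13/4) = 26.

26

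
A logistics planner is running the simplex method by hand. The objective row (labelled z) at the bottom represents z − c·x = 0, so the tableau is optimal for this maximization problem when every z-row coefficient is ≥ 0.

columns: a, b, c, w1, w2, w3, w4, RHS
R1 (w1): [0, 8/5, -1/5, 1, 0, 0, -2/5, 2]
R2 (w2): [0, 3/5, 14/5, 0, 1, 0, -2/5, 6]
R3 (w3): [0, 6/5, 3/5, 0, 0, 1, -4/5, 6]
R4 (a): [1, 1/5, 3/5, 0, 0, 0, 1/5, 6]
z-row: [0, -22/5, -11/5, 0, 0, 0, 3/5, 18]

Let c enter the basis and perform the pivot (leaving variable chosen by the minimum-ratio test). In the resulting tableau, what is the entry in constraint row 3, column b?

Ratio test on column c — row 1: entry -1/5 ≤ 0; row 2: 6/(14/5) = 15/7; row 3: 6/(3/5) = 10; row 4: 6/(3/5) = 10. Minimum is 15/7 at row 2 (w2 leaves); pivot element 14/5.
Divide row 2 by 14/5; eliminate column c from the other rows.
Row 3 update in column b: 6/5 − (3/5)·(3/14) = 15/14.

15/14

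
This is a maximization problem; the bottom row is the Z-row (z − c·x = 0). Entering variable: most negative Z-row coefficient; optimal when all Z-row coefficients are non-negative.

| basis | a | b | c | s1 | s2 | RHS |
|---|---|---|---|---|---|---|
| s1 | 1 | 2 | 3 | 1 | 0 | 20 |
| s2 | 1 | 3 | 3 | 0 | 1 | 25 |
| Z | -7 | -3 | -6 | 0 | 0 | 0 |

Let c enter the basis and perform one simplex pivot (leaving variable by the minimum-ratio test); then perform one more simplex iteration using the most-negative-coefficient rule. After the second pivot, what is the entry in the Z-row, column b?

Ratio test on column c — row 1: 20/3 = 20/3; row 2: 25/3 = 25/3. Minimum is 20/3 at row 1 (s1 leaves); pivot element 3.
Divide row 1 by 3; eliminate column c from the other rows.
Second iteration: most negative Z-row entry is -5 in column a, so a enters.
Ratio test on column a — row 1: (20/3)/(1/3) = 20; row 2: entry 0 ≤ 0. Minimum is 20 at row 1 (c leaves); pivot element 1/3.
Divide row 1 by 1/3; eliminate column a from the other rows.
After both pivots, the entry at the Z-row, column b is 11.

11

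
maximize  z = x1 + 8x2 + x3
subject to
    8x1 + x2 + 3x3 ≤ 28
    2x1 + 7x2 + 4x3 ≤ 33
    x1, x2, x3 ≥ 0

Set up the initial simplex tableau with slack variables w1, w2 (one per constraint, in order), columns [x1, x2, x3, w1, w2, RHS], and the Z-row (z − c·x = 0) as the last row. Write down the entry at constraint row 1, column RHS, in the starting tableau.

The RHS of constraint 1 is b_1 = 28.

28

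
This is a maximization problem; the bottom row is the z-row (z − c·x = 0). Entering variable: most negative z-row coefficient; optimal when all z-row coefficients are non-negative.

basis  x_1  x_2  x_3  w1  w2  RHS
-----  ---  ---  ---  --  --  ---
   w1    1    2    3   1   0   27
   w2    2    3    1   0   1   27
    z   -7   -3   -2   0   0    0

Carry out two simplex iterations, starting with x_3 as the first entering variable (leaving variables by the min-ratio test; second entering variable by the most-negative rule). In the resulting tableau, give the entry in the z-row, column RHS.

432/5

Ratio test on column x_3 — row 1: 27/3 = 9; row 2: 27/1 = 27. Minimum is 9 at row 1 (w1 leaves); pivot element 3.
Divide row 1 by 3; eliminate column x_3 from the other rows.
Second iteration: most negative z-row entry is -19/3 in column x_1, so x_1 enters.
Ratio test on column x_1 — row 1: 9/(1/3) = 27; row 2: 18/(5/3) = 54/5. Minimum is 54/5 at row 2 (w2 leaves); pivot element 5/3.
Divide row 2 by 5/3; eliminate column x_1 from the other rows.
After both pivots, the entry at the z-row, column RHS is 432/5.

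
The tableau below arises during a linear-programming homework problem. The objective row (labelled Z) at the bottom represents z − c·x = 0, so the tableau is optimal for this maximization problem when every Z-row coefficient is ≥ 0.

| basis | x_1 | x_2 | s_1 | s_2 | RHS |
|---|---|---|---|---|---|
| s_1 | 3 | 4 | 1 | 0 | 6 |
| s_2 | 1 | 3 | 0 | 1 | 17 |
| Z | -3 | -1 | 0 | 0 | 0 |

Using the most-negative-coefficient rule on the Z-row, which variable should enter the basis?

x_1

Negative Z-row entries: x_1: -3, x_2: -1.
The most negative is -3 in column x_1, so x_1 enters.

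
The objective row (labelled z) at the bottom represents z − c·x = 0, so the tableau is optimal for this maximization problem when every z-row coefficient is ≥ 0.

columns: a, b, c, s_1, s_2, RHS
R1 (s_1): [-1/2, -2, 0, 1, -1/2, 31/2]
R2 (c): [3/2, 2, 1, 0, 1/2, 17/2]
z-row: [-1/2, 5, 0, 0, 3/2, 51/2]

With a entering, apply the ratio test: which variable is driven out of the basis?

c

Column a entries and ratios — s_1: -1/2 ≤ 0, skip; c: (17/2)/(3/2) = 17/3.
Smallest ratio is 17/3 in the row of c, so c leaves.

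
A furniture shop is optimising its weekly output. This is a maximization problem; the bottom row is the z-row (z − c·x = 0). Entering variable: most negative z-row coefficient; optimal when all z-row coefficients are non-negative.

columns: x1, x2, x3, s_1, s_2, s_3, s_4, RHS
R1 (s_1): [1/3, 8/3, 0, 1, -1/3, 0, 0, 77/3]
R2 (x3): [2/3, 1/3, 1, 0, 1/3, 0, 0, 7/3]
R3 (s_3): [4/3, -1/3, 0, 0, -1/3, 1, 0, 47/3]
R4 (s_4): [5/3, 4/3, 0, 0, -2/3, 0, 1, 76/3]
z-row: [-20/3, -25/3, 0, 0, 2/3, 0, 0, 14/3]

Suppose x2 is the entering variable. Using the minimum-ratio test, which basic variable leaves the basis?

Column x2 entries and ratios — s_1: (77/3)/(8/3) = 77/8; x3: (7/3)/(1/3) = 7; s_3: -1/3 ≤ 0, skip; s_4: (76/3)/(4/3) = 19.
Smallest ratio is 7 in the row of x3, so x3 leaves.

x3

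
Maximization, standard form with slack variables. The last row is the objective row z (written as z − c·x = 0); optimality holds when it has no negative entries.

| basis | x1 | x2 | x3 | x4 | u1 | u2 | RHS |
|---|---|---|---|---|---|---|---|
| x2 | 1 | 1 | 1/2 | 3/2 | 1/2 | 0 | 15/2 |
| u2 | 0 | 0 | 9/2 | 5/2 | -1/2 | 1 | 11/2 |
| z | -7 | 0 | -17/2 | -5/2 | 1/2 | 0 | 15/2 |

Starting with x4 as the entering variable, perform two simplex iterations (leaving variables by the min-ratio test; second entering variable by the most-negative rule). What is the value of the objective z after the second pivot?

Ratio test on column x4 — row 1: (15/2)/(3/2) = 5; row 2: (11/2)/(5/2) = 11/5. Minimum is 11/5 at row 2 (u2 leaves); pivot element 5/2.
Pivot on row 2; the z-row RHS becomes 15/2 − (-5/2)·(11/5) = 13.
Next entering variable (most negative z-row entry -7): x1.
Ratio test on column x1 — row 1: (21/5)/1 = 21/5; row 2: entry 0 ≤ 0. Minimum is 21/5 at row 1 (x2 leaves); pivot element 1.
After the second pivot the z-row RHS is 13 − (-7)·(21/5) = 212/5.

212/5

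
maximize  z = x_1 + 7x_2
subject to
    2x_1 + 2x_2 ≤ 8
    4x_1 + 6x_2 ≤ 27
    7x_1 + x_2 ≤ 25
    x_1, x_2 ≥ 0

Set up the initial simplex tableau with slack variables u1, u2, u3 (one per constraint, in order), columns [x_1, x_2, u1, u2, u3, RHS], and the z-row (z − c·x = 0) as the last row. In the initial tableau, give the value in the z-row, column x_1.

-1

The z-row carries the negated objective coefficients: the x_1 entry is -1.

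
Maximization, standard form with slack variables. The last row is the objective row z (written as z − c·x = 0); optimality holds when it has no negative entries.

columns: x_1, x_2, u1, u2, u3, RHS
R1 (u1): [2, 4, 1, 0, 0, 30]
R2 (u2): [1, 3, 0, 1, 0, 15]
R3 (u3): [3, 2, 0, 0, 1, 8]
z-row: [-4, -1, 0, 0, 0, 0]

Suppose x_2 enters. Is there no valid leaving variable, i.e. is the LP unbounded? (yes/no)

Column x_2 has positive entries in row(s) 1, 2, 3, so the ratio test bounds it — not unbounded.

no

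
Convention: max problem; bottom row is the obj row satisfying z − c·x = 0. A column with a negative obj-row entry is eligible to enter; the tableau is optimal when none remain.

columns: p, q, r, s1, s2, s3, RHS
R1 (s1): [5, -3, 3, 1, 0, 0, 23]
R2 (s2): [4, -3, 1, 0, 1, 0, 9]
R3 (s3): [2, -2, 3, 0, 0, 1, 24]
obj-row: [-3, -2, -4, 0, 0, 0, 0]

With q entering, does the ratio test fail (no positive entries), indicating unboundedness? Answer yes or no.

Every constraint-row entry in column q is ≤ 0, so increasing q is unbounded.

yes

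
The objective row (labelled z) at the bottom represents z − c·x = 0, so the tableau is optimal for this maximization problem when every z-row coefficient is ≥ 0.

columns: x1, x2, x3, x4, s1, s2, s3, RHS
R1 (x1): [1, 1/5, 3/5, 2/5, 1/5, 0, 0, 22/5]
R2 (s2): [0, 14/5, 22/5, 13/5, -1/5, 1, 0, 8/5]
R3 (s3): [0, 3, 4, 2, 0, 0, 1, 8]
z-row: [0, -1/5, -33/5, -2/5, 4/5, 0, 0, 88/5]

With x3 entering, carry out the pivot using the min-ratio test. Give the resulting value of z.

Ratio test on column x3 — row 1: (22/5)/(3/5) = 22/3; row 2: (8/5)/(22/5) = 4/11; row 3: 8/4 = 2. Minimum is 4/11 at row 2 (s2 leaves); pivot element 22/5.
Pivot on row 2; the z-row RHS becomes 88/5 − (-33/5)·(4/11) = 20.

20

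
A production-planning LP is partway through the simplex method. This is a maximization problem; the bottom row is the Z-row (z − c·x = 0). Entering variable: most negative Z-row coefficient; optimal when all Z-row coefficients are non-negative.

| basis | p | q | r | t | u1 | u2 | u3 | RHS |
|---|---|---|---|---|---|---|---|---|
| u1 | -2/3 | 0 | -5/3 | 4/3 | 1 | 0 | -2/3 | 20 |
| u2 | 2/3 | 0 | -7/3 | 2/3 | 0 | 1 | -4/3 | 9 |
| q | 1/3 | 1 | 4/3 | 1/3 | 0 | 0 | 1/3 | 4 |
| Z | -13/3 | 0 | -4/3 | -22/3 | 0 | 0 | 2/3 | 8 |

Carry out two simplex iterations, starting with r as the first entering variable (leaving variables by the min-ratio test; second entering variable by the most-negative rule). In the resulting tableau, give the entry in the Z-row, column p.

Ratio test on column r — row 1: entry -5/3 ≤ 0; row 2: entry -7/3 ≤ 0; row 3: 4/(4/3) = 3. Minimum is 3 at row 3 (q leaves); pivot element 4/3.
Divide row 3 by 4/3; eliminate column r from the other rows.
Second iteration: most negative Z-row entry is -7 in column t, so t enters.
Ratio test on column t — row 1: 25/(7/4) = 100/7; row 2: 16/(5/4) = 64/5; row 3: 3/(1/4) = 12. Minimum is 12 at row 3 (r leaves); pivot element 1/4.
Divide row 3 by 1/4; eliminate column t from the other rows.
After both pivots, the entry at the Z-row, column p is 3.

3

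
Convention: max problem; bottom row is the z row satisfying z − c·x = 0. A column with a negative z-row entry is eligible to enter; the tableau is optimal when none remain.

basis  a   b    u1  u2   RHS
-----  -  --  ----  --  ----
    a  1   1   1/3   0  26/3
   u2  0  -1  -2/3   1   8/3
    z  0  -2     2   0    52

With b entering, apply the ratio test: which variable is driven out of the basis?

a

Column b entries and ratios — a: (26/3)/1 = 26/3; u2: -1 ≤ 0, skip.
Smallest ratio is 26/3 in the row of a, so a leaves.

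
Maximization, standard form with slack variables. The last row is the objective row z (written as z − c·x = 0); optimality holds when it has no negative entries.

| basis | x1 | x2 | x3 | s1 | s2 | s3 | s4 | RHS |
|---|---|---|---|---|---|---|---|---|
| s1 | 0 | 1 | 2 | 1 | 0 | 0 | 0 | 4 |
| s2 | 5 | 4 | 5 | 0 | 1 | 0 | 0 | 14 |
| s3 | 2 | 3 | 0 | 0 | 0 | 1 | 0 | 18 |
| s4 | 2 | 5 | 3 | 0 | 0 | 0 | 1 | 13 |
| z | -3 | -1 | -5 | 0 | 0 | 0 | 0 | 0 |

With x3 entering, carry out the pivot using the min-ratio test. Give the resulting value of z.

Ratio test on column x3 — row 1: 4/2 = 2; row 2: 14/5 = 14/5; row 3: entry 0 ≤ 0; row 4: 13/3 = 13/3. Minimum is 2 at row 1 (s1 leaves); pivot element 2.
Pivot on row 1; the z-row RHS becomes 0 − (-5)·2 = 10.

10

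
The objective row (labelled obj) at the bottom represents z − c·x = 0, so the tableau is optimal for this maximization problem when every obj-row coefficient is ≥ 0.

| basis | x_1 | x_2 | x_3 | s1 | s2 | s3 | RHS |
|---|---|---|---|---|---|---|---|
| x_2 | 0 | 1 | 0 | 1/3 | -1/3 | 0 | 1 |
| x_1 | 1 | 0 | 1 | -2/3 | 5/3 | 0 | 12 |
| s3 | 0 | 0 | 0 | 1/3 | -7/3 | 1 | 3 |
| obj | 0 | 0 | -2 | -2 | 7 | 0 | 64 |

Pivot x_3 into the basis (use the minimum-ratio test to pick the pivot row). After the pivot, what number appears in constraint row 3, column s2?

-7/3

Ratio test on column x_3 — row 1: entry 0 ≤ 0; row 2: 12/1 = 12; row 3: entry 0 ≤ 0. Minimum is 12 at row 2 (x_1 leaves); pivot element 1.
Divide row 2 by 1; eliminate column x_3 from the other rows.
Row 3 update in column s2: -7/3 − 0·(5/3) = -7/3.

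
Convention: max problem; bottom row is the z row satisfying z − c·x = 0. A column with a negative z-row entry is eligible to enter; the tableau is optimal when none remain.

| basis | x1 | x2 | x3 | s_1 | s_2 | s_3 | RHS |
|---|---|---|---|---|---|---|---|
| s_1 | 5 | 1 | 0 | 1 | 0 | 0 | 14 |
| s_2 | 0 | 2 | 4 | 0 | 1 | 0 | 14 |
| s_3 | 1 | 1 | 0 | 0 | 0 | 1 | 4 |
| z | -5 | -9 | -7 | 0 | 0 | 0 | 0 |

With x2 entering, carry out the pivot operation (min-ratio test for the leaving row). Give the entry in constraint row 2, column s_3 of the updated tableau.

Ratio test on column x2 — row 1: 14/1 = 14; row 2: 14/2 = 7; row 3: 4/1 = 4. Minimum is 4 at row 3 (s_3 leaves); pivot element 1.
Divide row 3 by 1; eliminate column x2 from the other rows.
Row 2 update in column s_3: 0 − 2·1 = -2.

-2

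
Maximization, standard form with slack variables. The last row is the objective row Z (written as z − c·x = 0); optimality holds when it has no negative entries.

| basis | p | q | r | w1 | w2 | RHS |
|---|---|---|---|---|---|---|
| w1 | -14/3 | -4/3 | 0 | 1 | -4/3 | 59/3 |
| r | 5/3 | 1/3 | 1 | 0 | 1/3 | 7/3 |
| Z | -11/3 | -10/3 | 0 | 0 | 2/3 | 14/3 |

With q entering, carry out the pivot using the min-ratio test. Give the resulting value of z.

Ratio test on column q — row 1: entry -4/3 ≤ 0; row 2: (7/3)/(1/3) = 7. Minimum is 7 at row 2 (r leaves); pivot element 1/3.
Pivot on row 2; the Z-row RHS becomes 14/3 − (-10/3)·7 = 28.

28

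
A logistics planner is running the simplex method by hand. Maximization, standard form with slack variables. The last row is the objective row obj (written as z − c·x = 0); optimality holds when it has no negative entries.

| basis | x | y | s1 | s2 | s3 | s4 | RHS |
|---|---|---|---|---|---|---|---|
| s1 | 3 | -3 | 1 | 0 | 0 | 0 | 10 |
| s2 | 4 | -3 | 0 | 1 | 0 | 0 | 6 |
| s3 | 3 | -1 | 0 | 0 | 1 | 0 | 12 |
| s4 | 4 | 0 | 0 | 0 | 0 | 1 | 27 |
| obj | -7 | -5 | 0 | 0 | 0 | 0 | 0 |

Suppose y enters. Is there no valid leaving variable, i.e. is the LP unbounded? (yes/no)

Every constraint-row entry in column y is ≤ 0, so increasing y is unbounded.

yes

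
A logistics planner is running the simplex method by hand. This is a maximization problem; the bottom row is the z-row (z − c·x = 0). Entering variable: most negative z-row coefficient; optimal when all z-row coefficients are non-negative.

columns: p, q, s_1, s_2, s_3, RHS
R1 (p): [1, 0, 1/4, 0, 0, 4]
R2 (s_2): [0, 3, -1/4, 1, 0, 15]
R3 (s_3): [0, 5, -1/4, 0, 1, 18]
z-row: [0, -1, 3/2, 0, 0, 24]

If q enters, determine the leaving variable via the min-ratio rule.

s_3

Column q entries and ratios — p: 0 ≤ 0, skip; s_2: 15/3 = 5; s_3: 18/5 = 18/5.
Smallest ratio is 18/5 in the row of s_3, so s_3 leaves.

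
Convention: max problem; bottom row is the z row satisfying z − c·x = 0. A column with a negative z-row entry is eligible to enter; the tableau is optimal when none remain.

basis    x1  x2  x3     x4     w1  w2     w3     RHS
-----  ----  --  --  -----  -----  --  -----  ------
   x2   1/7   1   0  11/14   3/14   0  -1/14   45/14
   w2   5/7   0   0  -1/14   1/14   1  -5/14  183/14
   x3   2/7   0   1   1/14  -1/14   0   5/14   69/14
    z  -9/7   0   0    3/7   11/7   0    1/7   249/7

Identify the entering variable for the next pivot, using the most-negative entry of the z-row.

Negative z-row entries: x1: -9/7.
The most negative is -9/7 in column x1, so x1 enters.

x1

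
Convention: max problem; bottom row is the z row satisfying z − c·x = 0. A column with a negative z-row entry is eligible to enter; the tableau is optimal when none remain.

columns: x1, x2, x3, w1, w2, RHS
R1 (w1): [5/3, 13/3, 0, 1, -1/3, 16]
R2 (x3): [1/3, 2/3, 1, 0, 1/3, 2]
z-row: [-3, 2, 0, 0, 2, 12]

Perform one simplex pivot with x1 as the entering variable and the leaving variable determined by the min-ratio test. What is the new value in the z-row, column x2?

Ratio test on column x1 — row 1: 16/(5/3) = 48/5; row 2: 2/(1/3) = 6. Minimum is 6 at row 2 (x3 leaves); pivot element 1/3.
Divide row 2 by 1/3; eliminate column x1 from the other rows.
z-row update in column x2: 2 − (-3)·2 = 8.

8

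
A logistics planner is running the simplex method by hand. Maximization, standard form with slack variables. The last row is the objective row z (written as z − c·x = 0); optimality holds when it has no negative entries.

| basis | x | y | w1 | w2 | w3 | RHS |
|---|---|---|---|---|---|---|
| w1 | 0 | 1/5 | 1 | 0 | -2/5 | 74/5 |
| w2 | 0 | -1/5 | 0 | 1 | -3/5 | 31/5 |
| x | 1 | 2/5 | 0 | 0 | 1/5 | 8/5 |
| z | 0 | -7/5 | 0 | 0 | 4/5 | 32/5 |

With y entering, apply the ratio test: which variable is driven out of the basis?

Column y entries and ratios — w1: (74/5)/(1/5) = 74; w2: -1/5 ≤ 0, skip; x: (8/5)/(2/5) = 4.
Smallest ratio is 4 in the row of x, so x leaves.

x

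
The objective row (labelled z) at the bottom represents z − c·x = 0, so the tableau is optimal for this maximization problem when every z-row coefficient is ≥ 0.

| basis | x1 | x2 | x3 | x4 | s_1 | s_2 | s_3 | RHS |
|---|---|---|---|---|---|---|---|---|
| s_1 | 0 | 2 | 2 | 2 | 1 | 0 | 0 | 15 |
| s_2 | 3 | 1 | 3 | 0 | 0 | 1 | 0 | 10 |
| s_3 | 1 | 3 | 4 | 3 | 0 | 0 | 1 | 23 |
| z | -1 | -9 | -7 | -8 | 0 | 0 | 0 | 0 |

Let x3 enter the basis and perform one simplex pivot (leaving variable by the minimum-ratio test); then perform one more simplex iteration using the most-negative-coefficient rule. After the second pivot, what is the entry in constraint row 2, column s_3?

Ratio test on column x3 — row 1: 15/2 = 15/2; row 2: 10/3 = 10/3; row 3: 23/4 = 23/4. Minimum is 10/3 at row 2 (s_2 leaves); pivot element 3.
Divide row 2 by 3; eliminate column x3 from the other rows.
Second iteration: most negative z-row entry is -8 in column x4, so x4 enters.
Ratio test on column x4 — row 1: (25/3)/2 = 25/6; row 2: entry 0 ≤ 0; row 3: (29/3)/3 = 29/9. Minimum is 29/9 at row 3 (s_3 leaves); pivot element 3.
Divide row 3 by 3; eliminate column x4 from the other rows.
After both pivots, the entry at constraint row 2, column s_3 is 0.

0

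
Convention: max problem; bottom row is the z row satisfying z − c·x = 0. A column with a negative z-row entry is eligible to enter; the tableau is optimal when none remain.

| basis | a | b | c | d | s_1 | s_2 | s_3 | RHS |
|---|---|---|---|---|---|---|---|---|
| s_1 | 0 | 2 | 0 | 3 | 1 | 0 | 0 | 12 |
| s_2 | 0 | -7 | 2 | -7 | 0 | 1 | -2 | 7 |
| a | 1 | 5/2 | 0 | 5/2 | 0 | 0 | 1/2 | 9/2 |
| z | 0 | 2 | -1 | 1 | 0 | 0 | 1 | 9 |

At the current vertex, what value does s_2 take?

s_2 is basic (row 2); its value is the RHS of that row, 7.

7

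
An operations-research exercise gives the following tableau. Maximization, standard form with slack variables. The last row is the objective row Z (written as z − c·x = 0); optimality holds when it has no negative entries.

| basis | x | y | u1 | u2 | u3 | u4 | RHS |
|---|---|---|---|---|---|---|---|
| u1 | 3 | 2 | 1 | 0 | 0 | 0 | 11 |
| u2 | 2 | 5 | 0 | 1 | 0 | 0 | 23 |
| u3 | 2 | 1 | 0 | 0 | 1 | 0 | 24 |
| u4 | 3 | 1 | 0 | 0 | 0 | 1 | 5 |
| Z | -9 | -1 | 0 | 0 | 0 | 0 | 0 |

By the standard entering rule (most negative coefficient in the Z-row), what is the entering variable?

x

Negative Z-row entries: x: -9, y: -1.
The most negative is -9 in column x, so x enters.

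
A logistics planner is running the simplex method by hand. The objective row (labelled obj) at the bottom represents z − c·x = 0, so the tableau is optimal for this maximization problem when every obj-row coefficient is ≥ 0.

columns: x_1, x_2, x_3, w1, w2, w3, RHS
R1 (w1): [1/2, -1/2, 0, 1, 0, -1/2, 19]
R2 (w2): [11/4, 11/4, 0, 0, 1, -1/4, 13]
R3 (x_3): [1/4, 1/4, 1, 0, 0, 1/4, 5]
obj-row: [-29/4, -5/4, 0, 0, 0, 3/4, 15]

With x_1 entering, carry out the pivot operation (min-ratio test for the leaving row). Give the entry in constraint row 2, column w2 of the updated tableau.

Ratio test on column x_1 — row 1: 19/(1/2) = 38; row 2: 13/(11/4) = 52/11; row 3: 5/(1/4) = 20. Minimum is 52/11 at row 2 (w2 leaves); pivot element 11/4.
Divide row 2 by 11/4; eliminate column x_1 from the other rows.
In the new row 2, the w2 entry is the old entry divided by the pivot: 1/(11/4) = 4/11.

4/11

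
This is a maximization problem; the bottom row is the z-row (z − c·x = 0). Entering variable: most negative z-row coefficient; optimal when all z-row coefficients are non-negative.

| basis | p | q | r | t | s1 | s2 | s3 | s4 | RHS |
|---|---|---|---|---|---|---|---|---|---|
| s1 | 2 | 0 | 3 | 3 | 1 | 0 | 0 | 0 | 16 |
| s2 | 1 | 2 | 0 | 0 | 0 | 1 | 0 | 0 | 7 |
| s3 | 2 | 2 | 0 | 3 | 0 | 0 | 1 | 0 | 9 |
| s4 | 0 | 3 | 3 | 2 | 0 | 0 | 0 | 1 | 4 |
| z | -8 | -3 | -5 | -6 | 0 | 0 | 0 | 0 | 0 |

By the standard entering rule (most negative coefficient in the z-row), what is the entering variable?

p

Negative z-row entries: p: -8, q: -3, r: -5, t: -6.
The most negative is -8 in column p, so p enters.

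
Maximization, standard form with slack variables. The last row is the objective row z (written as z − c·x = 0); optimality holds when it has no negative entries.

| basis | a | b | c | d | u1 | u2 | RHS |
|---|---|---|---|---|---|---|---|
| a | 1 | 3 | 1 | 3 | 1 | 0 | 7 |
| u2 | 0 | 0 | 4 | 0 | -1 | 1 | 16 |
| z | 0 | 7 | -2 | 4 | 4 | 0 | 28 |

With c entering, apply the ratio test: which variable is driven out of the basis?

Column c entries and ratios — a: 7/1 = 7; u2: 16/4 = 4.
Smallest ratio is 4 in the row of u2, so u2 leaves.

u2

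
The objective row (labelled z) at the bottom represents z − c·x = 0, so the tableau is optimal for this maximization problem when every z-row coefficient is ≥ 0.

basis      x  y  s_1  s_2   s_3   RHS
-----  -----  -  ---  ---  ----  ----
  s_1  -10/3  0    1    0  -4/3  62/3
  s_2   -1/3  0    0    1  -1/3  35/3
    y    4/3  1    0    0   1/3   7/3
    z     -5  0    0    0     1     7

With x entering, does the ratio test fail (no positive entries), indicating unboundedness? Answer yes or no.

Column x has positive entries in row(s) 3, so the ratio test bounds it — not unbounded.

no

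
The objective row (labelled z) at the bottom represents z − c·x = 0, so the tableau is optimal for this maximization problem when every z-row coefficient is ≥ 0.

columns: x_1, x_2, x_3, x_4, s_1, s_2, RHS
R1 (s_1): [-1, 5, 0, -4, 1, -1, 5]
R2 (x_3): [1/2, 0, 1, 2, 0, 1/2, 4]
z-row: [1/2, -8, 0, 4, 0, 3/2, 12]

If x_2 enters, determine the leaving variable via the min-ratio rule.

s_1

Column x_2 entries and ratios — s_1: 5/5 = 1; x_3: 0 ≤ 0, skip.
Smallest ratio is 1 in the row of s_1, so s_1 leaves.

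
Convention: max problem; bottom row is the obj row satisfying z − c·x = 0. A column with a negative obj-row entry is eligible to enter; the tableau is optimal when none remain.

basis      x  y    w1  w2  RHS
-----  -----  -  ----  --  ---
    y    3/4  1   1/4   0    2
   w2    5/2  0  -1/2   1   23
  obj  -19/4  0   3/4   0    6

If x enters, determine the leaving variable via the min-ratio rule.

Column x entries and ratios — y: 2/(3/4) = 8/3; w2: 23/(5/2) = 46/5.
Smallest ratio is 8/3 in the row of y, so y leaves.

y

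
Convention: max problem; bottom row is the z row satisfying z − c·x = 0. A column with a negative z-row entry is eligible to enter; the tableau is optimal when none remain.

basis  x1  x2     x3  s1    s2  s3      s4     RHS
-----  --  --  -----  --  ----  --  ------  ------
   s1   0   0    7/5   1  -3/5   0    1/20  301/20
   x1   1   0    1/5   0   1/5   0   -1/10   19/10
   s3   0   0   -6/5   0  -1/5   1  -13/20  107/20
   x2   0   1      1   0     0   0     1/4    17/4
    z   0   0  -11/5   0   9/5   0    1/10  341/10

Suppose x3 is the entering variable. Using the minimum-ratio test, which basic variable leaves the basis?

x2

Column x3 entries and ratios — s1: (301/20)/(7/5) = 43/4; x1: (19/10)/(1/5) = 19/2; s3: -6/5 ≤ 0, skip; x2: (17/4)/1 = 17/4.
Smallest ratio is 17/4 in the row of x2, so x2 leaves.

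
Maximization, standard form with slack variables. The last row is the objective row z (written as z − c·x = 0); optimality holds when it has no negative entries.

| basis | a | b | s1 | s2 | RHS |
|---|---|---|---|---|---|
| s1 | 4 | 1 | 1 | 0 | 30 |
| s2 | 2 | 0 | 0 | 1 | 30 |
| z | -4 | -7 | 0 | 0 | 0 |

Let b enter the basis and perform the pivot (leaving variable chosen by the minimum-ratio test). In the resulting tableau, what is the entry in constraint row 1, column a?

Ratio test on column b — row 1: 30/1 = 30; row 2: entry 0 ≤ 0. Minimum is 30 at row 1 (s1 leaves); pivot element 1.
Divide row 1 by 1; eliminate column b from the other rows.
In the new row 1, the a entry is the old entry divided by the pivot: 4/1 = 4.

4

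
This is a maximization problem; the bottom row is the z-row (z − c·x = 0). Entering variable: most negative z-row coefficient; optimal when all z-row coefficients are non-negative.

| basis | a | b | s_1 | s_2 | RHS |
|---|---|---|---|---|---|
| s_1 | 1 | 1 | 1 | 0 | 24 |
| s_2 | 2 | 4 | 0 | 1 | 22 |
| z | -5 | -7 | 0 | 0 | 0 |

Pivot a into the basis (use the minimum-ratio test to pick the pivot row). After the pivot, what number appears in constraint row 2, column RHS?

11

Ratio test on column a — row 1: 24/1 = 24; row 2: 22/2 = 11. Minimum is 11 at row 2 (s_2 leaves); pivot element 2.
Divide row 2 by 2; eliminate column a from the other rows.
In the new row 2, the RHS entry is the old entry divided by the pivot: 22/2 = 11.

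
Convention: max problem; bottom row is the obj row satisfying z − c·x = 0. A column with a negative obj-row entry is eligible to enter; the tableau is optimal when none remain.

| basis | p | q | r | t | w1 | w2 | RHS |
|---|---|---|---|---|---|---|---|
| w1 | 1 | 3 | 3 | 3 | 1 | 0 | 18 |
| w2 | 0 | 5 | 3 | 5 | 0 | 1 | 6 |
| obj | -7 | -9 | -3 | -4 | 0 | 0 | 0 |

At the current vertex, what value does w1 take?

18

w1 is basic (row 1); its value is the RHS of that row, 18.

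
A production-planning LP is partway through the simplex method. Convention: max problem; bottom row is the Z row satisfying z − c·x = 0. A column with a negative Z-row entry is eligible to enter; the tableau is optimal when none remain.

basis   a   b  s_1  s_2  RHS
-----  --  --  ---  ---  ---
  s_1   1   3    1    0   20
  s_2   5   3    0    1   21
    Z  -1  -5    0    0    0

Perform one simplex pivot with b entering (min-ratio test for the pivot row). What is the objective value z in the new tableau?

Ratio test on column b — row 1: 20/3 = 20/3; row 2: 21/3 = 7. Minimum is 20/3 at row 1 (s_1 leaves); pivot element 3.
Pivot on row 1; the Z-row RHS becomes 0 − (-5)·(20/3) = 100/3.

100/3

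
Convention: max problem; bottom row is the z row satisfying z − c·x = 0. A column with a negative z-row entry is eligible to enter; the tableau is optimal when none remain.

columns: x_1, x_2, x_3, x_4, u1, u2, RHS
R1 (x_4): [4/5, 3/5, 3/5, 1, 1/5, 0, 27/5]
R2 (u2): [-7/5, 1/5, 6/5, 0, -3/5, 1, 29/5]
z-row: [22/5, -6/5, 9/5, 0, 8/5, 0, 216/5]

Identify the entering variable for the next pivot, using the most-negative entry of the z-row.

x_2

Negative z-row entries: x_2: -6/5.
The most negative is -6/5 in column x_2, so x_2 enters.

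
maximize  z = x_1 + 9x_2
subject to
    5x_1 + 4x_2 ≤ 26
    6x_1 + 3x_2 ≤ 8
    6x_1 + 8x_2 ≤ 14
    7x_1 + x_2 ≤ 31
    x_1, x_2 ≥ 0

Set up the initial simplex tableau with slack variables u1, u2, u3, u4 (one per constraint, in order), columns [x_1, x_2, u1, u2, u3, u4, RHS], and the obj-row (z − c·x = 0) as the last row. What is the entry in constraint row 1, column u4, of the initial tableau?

0

Slack u4 belongs to constraint 4; its column is the unit vector e_4, so the entry in row 1 is 0.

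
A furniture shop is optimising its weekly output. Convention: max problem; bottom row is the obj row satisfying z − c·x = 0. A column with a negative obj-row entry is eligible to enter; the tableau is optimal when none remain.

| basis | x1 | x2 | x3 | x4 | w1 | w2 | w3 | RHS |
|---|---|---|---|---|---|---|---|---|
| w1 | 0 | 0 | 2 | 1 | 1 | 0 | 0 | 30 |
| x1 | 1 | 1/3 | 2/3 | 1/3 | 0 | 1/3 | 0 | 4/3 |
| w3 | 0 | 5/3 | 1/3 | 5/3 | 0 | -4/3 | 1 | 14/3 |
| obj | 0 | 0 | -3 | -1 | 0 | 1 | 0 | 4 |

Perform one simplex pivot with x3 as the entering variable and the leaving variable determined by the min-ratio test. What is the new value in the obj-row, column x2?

3/2

Ratio test on column x3 — row 1: 30/2 = 15; row 2: (4/3)/(2/3) = 2; row 3: (14/3)/(1/3) = 14. Minimum is 2 at row 2 (x1 leaves); pivot element 2/3.
Divide row 2 by 2/3; eliminate column x3 from the other rows.
obj-row update in column x2: 0 − (-3)·(1/2) = 3/2.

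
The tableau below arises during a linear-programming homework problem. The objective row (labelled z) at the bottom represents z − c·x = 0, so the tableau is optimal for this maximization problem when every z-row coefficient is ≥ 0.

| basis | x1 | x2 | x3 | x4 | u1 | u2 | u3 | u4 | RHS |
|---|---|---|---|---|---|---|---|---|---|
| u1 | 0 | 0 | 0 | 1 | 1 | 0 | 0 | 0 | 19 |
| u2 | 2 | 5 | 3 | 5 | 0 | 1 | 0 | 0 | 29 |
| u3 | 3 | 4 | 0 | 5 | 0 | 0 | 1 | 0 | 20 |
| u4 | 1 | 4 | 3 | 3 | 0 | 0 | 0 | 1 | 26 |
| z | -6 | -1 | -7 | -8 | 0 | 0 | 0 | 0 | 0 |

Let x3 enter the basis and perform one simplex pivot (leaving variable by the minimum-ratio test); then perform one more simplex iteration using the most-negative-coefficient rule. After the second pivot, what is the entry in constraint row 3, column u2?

Ratio test on column x3 — row 1: entry 0 ≤ 0; row 2: 29/3 = 29/3; row 3: entry 0 ≤ 0; row 4: 26/3 = 26/3. Minimum is 26/3 at row 4 (u4 leaves); pivot element 3.
Divide row 4 by 3; eliminate column x3 from the other rows.
Second iteration: most negative z-row entry is -11/3 in column x1, so x1 enters.
Ratio test on column x1 — row 1: entry 0 ≤ 0; row 2: 3/1 = 3; row 3: 20/3 = 20/3; row 4: (26/3)/(1/3) = 26. Minimum is 3 at row 2 (u2 leaves); pivot element 1.
Divide row 2 by 1; eliminate column x1 from the other rows.
After both pivots, the entry at constraint row 3, column u2 is -3.

-3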